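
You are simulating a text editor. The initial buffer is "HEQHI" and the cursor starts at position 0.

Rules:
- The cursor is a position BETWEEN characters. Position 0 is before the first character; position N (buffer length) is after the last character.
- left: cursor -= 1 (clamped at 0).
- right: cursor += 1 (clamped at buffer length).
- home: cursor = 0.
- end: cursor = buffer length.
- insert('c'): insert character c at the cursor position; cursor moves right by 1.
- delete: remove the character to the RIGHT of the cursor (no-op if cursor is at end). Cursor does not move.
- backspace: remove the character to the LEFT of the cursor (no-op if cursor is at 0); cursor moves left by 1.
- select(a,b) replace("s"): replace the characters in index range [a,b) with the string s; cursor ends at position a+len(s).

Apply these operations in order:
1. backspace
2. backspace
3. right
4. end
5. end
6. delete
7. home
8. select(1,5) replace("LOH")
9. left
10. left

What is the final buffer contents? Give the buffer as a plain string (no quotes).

Answer: HLOH

Derivation:
After op 1 (backspace): buf='HEQHI' cursor=0
After op 2 (backspace): buf='HEQHI' cursor=0
After op 3 (right): buf='HEQHI' cursor=1
After op 4 (end): buf='HEQHI' cursor=5
After op 5 (end): buf='HEQHI' cursor=5
After op 6 (delete): buf='HEQHI' cursor=5
After op 7 (home): buf='HEQHI' cursor=0
After op 8 (select(1,5) replace("LOH")): buf='HLOH' cursor=4
After op 9 (left): buf='HLOH' cursor=3
After op 10 (left): buf='HLOH' cursor=2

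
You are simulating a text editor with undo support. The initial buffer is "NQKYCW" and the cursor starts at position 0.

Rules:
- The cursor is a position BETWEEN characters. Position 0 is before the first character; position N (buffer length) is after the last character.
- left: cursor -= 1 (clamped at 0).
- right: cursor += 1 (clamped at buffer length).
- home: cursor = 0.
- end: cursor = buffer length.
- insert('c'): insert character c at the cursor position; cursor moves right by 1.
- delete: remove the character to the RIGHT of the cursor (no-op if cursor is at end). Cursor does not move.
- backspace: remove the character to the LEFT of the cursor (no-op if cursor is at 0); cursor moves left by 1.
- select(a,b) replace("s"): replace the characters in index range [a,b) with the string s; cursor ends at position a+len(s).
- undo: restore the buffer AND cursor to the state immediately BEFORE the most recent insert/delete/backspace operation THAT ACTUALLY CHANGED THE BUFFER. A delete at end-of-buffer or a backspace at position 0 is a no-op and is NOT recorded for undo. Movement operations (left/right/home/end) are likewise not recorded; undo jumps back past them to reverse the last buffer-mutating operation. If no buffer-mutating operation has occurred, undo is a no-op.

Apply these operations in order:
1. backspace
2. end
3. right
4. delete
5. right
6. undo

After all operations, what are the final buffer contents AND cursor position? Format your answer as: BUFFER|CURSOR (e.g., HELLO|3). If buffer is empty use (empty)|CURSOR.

After op 1 (backspace): buf='NQKYCW' cursor=0
After op 2 (end): buf='NQKYCW' cursor=6
After op 3 (right): buf='NQKYCW' cursor=6
After op 4 (delete): buf='NQKYCW' cursor=6
After op 5 (right): buf='NQKYCW' cursor=6
After op 6 (undo): buf='NQKYCW' cursor=6

Answer: NQKYCW|6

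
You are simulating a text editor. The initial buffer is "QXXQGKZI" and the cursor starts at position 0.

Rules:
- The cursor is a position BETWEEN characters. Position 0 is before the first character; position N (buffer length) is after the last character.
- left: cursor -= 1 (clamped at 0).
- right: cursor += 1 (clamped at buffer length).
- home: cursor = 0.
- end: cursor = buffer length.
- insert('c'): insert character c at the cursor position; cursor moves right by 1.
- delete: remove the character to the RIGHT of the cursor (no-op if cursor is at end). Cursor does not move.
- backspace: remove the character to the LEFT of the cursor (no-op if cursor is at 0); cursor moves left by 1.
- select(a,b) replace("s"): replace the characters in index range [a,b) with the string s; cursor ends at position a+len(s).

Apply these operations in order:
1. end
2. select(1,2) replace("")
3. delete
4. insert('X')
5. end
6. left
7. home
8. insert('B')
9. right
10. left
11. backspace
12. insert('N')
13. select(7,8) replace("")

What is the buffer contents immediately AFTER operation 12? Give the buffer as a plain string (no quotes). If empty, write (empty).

Answer: NQXQGKZI

Derivation:
After op 1 (end): buf='QXXQGKZI' cursor=8
After op 2 (select(1,2) replace("")): buf='QXQGKZI' cursor=1
After op 3 (delete): buf='QQGKZI' cursor=1
After op 4 (insert('X')): buf='QXQGKZI' cursor=2
After op 5 (end): buf='QXQGKZI' cursor=7
After op 6 (left): buf='QXQGKZI' cursor=6
After op 7 (home): buf='QXQGKZI' cursor=0
After op 8 (insert('B')): buf='BQXQGKZI' cursor=1
After op 9 (right): buf='BQXQGKZI' cursor=2
After op 10 (left): buf='BQXQGKZI' cursor=1
After op 11 (backspace): buf='QXQGKZI' cursor=0
After op 12 (insert('N')): buf='NQXQGKZI' cursor=1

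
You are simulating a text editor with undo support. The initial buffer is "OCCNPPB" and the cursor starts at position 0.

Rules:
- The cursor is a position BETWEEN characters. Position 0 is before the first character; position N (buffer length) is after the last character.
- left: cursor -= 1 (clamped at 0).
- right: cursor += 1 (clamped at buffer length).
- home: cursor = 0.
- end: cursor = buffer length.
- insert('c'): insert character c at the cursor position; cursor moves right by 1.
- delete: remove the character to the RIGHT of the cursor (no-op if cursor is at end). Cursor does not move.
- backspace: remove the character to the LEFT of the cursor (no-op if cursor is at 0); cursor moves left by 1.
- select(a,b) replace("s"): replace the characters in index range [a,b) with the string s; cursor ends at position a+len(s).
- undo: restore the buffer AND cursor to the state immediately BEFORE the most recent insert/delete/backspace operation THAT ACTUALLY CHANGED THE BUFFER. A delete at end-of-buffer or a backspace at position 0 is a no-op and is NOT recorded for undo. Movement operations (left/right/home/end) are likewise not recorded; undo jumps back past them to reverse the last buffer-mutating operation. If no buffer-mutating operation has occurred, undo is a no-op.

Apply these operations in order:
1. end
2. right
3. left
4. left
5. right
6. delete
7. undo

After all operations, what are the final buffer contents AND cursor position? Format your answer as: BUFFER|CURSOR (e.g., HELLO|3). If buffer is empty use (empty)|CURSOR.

Answer: OCCNPPB|6

Derivation:
After op 1 (end): buf='OCCNPPB' cursor=7
After op 2 (right): buf='OCCNPPB' cursor=7
After op 3 (left): buf='OCCNPPB' cursor=6
After op 4 (left): buf='OCCNPPB' cursor=5
After op 5 (right): buf='OCCNPPB' cursor=6
After op 6 (delete): buf='OCCNPP' cursor=6
After op 7 (undo): buf='OCCNPPB' cursor=6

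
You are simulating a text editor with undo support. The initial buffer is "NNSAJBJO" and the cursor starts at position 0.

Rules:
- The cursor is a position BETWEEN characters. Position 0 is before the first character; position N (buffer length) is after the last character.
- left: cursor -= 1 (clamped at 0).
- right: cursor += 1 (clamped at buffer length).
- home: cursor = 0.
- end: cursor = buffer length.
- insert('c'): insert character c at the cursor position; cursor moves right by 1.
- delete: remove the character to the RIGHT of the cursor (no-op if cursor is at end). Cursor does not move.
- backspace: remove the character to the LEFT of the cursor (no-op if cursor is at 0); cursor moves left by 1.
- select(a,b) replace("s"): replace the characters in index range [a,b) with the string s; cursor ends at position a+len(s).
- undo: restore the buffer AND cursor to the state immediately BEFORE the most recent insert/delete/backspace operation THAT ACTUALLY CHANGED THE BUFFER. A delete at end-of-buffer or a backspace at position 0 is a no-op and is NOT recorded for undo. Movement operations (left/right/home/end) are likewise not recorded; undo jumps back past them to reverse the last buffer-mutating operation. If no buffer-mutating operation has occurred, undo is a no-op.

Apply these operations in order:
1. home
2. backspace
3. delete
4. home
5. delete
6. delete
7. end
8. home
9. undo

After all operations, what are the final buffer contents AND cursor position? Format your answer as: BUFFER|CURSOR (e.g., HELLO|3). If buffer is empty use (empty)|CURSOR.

After op 1 (home): buf='NNSAJBJO' cursor=0
After op 2 (backspace): buf='NNSAJBJO' cursor=0
After op 3 (delete): buf='NSAJBJO' cursor=0
After op 4 (home): buf='NSAJBJO' cursor=0
After op 5 (delete): buf='SAJBJO' cursor=0
After op 6 (delete): buf='AJBJO' cursor=0
After op 7 (end): buf='AJBJO' cursor=5
After op 8 (home): buf='AJBJO' cursor=0
After op 9 (undo): buf='SAJBJO' cursor=0

Answer: SAJBJO|0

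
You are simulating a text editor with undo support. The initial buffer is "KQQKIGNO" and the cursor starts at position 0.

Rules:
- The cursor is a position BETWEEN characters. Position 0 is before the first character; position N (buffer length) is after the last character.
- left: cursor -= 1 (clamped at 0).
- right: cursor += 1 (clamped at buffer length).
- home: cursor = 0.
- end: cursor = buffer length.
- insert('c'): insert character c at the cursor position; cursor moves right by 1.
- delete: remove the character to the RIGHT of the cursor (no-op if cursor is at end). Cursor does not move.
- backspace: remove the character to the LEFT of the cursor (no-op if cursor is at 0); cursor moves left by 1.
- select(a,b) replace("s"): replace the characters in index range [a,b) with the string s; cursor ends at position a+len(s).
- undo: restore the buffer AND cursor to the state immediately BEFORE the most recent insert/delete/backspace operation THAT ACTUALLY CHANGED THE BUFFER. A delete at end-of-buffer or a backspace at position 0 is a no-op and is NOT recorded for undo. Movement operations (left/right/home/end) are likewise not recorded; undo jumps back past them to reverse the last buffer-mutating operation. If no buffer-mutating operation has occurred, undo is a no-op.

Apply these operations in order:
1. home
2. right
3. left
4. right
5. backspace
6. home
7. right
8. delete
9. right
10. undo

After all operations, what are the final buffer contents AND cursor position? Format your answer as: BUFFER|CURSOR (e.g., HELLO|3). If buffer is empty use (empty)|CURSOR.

Answer: QQKIGNO|1

Derivation:
After op 1 (home): buf='KQQKIGNO' cursor=0
After op 2 (right): buf='KQQKIGNO' cursor=1
After op 3 (left): buf='KQQKIGNO' cursor=0
After op 4 (right): buf='KQQKIGNO' cursor=1
After op 5 (backspace): buf='QQKIGNO' cursor=0
After op 6 (home): buf='QQKIGNO' cursor=0
After op 7 (right): buf='QQKIGNO' cursor=1
After op 8 (delete): buf='QKIGNO' cursor=1
After op 9 (right): buf='QKIGNO' cursor=2
After op 10 (undo): buf='QQKIGNO' cursor=1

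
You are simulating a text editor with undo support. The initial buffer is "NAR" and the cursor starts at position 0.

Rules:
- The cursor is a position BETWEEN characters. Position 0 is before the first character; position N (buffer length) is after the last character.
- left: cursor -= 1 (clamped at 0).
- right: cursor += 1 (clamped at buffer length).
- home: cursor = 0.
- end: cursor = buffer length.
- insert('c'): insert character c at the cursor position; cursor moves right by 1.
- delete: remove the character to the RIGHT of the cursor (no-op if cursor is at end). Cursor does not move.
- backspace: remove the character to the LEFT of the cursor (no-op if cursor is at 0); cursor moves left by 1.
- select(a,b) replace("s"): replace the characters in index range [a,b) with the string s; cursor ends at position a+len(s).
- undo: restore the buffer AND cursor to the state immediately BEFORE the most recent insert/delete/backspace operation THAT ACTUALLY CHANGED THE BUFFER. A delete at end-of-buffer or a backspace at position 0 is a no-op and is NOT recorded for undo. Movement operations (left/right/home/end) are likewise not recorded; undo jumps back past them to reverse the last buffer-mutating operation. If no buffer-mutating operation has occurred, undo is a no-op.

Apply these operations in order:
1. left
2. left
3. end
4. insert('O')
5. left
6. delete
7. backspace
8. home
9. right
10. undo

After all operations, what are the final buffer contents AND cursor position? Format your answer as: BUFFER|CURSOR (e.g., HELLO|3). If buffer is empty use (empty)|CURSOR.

Answer: NAR|3

Derivation:
After op 1 (left): buf='NAR' cursor=0
After op 2 (left): buf='NAR' cursor=0
After op 3 (end): buf='NAR' cursor=3
After op 4 (insert('O')): buf='NARO' cursor=4
After op 5 (left): buf='NARO' cursor=3
After op 6 (delete): buf='NAR' cursor=3
After op 7 (backspace): buf='NA' cursor=2
After op 8 (home): buf='NA' cursor=0
After op 9 (right): buf='NA' cursor=1
After op 10 (undo): buf='NAR' cursor=3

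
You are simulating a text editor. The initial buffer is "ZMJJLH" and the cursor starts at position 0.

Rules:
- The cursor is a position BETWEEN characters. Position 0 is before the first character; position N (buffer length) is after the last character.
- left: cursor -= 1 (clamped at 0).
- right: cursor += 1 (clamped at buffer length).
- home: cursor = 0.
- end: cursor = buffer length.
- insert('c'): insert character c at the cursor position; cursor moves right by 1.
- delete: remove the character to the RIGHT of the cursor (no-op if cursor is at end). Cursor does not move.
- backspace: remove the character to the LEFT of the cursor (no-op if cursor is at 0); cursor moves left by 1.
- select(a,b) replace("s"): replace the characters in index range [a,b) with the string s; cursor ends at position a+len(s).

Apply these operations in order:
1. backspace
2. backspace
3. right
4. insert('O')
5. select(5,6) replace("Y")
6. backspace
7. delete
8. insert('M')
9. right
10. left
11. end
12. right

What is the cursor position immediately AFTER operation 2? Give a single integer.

Answer: 0

Derivation:
After op 1 (backspace): buf='ZMJJLH' cursor=0
After op 2 (backspace): buf='ZMJJLH' cursor=0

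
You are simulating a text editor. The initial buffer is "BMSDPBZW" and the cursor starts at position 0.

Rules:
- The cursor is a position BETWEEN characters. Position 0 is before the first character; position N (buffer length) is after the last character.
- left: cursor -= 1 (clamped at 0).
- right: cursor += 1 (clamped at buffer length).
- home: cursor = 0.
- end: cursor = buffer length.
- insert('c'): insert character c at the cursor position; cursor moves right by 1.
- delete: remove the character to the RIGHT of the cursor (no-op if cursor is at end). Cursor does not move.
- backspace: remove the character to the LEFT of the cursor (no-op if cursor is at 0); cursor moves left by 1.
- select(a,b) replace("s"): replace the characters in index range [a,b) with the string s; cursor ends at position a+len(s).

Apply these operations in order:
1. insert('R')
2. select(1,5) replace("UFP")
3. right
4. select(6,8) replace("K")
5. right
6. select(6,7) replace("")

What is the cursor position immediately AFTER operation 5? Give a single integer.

Answer: 7

Derivation:
After op 1 (insert('R')): buf='RBMSDPBZW' cursor=1
After op 2 (select(1,5) replace("UFP")): buf='RUFPPBZW' cursor=4
After op 3 (right): buf='RUFPPBZW' cursor=5
After op 4 (select(6,8) replace("K")): buf='RUFPPBK' cursor=7
After op 5 (right): buf='RUFPPBK' cursor=7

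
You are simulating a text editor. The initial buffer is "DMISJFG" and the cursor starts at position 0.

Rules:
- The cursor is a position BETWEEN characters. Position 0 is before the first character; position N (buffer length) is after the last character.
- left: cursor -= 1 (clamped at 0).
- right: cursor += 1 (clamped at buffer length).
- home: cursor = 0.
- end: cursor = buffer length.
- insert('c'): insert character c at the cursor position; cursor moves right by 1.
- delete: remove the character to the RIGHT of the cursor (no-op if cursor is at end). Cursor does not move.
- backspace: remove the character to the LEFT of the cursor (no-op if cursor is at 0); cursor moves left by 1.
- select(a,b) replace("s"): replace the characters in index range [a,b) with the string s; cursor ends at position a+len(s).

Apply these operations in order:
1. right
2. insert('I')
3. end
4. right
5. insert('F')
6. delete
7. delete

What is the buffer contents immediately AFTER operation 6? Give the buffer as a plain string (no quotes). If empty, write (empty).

After op 1 (right): buf='DMISJFG' cursor=1
After op 2 (insert('I')): buf='DIMISJFG' cursor=2
After op 3 (end): buf='DIMISJFG' cursor=8
After op 4 (right): buf='DIMISJFG' cursor=8
After op 5 (insert('F')): buf='DIMISJFGF' cursor=9
After op 6 (delete): buf='DIMISJFGF' cursor=9

Answer: DIMISJFGF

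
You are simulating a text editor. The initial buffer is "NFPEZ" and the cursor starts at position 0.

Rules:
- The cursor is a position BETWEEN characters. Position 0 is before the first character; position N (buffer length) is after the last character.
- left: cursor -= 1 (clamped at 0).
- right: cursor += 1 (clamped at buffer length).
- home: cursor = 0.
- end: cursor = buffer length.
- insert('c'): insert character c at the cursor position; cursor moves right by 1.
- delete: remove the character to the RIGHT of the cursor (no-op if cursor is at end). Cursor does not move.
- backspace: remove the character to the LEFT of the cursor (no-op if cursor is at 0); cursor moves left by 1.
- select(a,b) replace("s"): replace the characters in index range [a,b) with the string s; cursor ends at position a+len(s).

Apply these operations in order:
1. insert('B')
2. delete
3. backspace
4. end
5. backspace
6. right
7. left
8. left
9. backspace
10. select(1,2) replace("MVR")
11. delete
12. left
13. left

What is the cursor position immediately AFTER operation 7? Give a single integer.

After op 1 (insert('B')): buf='BNFPEZ' cursor=1
After op 2 (delete): buf='BFPEZ' cursor=1
After op 3 (backspace): buf='FPEZ' cursor=0
After op 4 (end): buf='FPEZ' cursor=4
After op 5 (backspace): buf='FPE' cursor=3
After op 6 (right): buf='FPE' cursor=3
After op 7 (left): buf='FPE' cursor=2

Answer: 2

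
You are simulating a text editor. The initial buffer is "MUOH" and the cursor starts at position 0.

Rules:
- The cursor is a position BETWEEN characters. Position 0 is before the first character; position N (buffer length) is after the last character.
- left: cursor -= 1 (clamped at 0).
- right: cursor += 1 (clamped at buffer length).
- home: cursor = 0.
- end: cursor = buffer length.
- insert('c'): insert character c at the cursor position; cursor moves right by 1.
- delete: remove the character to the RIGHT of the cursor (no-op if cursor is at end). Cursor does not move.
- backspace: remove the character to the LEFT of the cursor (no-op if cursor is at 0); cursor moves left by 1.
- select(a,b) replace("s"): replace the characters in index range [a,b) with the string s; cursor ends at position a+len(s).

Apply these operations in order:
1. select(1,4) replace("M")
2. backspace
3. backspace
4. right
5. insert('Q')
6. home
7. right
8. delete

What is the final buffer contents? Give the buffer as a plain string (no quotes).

After op 1 (select(1,4) replace("M")): buf='MM' cursor=2
After op 2 (backspace): buf='M' cursor=1
After op 3 (backspace): buf='(empty)' cursor=0
After op 4 (right): buf='(empty)' cursor=0
After op 5 (insert('Q')): buf='Q' cursor=1
After op 6 (home): buf='Q' cursor=0
After op 7 (right): buf='Q' cursor=1
After op 8 (delete): buf='Q' cursor=1

Answer: Q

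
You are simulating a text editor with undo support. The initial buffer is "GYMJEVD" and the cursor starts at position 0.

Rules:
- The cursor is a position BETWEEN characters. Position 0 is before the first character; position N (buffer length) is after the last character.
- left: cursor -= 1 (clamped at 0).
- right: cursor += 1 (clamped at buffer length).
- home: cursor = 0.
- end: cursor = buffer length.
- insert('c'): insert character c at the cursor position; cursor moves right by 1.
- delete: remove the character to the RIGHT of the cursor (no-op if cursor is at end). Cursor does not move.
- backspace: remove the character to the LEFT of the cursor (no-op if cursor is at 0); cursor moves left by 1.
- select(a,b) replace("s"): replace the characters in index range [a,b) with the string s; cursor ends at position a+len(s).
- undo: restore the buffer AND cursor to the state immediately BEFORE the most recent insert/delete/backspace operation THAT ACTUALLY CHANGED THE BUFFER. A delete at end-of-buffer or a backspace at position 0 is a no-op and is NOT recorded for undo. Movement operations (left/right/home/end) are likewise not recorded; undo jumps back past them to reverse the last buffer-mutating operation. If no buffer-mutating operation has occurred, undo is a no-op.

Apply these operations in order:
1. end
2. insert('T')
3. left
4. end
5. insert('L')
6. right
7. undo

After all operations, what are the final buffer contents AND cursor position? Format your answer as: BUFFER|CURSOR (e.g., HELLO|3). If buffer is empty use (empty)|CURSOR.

After op 1 (end): buf='GYMJEVD' cursor=7
After op 2 (insert('T')): buf='GYMJEVDT' cursor=8
After op 3 (left): buf='GYMJEVDT' cursor=7
After op 4 (end): buf='GYMJEVDT' cursor=8
After op 5 (insert('L')): buf='GYMJEVDTL' cursor=9
After op 6 (right): buf='GYMJEVDTL' cursor=9
After op 7 (undo): buf='GYMJEVDT' cursor=8

Answer: GYMJEVDT|8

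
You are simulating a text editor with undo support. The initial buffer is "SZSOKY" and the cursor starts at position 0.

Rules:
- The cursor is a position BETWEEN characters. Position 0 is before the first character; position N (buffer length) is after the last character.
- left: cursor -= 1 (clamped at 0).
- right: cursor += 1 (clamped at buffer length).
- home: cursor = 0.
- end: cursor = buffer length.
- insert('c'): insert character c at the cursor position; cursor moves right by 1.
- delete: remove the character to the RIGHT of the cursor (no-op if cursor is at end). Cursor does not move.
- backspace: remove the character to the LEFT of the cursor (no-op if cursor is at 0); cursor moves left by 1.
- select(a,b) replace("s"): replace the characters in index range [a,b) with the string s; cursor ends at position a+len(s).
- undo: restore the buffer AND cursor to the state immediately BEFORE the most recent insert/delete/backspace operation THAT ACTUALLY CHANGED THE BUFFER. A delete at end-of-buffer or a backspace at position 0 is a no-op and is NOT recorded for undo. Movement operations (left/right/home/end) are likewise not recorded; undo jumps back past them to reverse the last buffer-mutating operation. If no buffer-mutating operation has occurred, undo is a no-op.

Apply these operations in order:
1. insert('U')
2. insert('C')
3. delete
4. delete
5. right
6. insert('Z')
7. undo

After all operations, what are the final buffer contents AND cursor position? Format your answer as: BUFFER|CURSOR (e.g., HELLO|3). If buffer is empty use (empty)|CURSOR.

After op 1 (insert('U')): buf='USZSOKY' cursor=1
After op 2 (insert('C')): buf='UCSZSOKY' cursor=2
After op 3 (delete): buf='UCZSOKY' cursor=2
After op 4 (delete): buf='UCSOKY' cursor=2
After op 5 (right): buf='UCSOKY' cursor=3
After op 6 (insert('Z')): buf='UCSZOKY' cursor=4
After op 7 (undo): buf='UCSOKY' cursor=3

Answer: UCSOKY|3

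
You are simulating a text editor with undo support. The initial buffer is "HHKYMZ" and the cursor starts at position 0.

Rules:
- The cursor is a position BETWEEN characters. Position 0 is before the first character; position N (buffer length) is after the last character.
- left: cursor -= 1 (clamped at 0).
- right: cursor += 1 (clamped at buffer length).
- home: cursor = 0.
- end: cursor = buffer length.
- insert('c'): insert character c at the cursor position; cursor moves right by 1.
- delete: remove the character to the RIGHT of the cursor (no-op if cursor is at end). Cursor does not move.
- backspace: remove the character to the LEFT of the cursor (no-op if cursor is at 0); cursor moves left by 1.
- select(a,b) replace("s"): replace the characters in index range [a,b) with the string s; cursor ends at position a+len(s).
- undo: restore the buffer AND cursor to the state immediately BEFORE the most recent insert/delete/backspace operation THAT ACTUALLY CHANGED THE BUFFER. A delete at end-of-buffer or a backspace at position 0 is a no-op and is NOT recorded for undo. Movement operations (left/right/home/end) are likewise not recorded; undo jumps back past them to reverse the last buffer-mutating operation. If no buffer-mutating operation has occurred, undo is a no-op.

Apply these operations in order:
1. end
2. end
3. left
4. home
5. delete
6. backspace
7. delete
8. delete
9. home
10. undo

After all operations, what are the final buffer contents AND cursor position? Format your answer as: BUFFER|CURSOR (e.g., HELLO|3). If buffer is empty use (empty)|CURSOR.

Answer: KYMZ|0

Derivation:
After op 1 (end): buf='HHKYMZ' cursor=6
After op 2 (end): buf='HHKYMZ' cursor=6
After op 3 (left): buf='HHKYMZ' cursor=5
After op 4 (home): buf='HHKYMZ' cursor=0
After op 5 (delete): buf='HKYMZ' cursor=0
After op 6 (backspace): buf='HKYMZ' cursor=0
After op 7 (delete): buf='KYMZ' cursor=0
After op 8 (delete): buf='YMZ' cursor=0
After op 9 (home): buf='YMZ' cursor=0
After op 10 (undo): buf='KYMZ' cursor=0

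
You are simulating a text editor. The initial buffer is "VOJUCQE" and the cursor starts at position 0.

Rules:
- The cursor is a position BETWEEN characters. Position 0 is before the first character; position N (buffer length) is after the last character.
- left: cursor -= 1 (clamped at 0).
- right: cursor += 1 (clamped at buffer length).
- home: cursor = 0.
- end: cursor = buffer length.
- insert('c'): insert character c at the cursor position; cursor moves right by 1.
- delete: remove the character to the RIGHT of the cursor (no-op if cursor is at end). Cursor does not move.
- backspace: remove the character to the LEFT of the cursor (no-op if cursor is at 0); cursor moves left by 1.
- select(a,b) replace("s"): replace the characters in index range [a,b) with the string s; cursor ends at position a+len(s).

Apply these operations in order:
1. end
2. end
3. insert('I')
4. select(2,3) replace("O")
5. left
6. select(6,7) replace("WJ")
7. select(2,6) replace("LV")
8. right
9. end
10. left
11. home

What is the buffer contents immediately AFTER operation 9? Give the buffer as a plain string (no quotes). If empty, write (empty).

After op 1 (end): buf='VOJUCQE' cursor=7
After op 2 (end): buf='VOJUCQE' cursor=7
After op 3 (insert('I')): buf='VOJUCQEI' cursor=8
After op 4 (select(2,3) replace("O")): buf='VOOUCQEI' cursor=3
After op 5 (left): buf='VOOUCQEI' cursor=2
After op 6 (select(6,7) replace("WJ")): buf='VOOUCQWJI' cursor=8
After op 7 (select(2,6) replace("LV")): buf='VOLVWJI' cursor=4
After op 8 (right): buf='VOLVWJI' cursor=5
After op 9 (end): buf='VOLVWJI' cursor=7

Answer: VOLVWJI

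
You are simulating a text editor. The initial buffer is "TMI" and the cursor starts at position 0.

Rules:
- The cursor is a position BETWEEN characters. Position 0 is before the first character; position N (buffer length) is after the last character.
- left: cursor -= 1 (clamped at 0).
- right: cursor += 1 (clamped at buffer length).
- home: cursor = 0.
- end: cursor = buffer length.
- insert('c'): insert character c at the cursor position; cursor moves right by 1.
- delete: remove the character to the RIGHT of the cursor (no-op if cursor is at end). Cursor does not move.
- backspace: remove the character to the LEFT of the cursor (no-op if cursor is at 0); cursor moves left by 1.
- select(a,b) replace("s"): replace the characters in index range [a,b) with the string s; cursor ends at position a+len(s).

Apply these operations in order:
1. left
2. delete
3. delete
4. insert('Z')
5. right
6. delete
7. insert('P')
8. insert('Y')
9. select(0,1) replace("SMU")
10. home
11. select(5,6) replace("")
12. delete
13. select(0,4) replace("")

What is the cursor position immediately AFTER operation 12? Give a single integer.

Answer: 5

Derivation:
After op 1 (left): buf='TMI' cursor=0
After op 2 (delete): buf='MI' cursor=0
After op 3 (delete): buf='I' cursor=0
After op 4 (insert('Z')): buf='ZI' cursor=1
After op 5 (right): buf='ZI' cursor=2
After op 6 (delete): buf='ZI' cursor=2
After op 7 (insert('P')): buf='ZIP' cursor=3
After op 8 (insert('Y')): buf='ZIPY' cursor=4
After op 9 (select(0,1) replace("SMU")): buf='SMUIPY' cursor=3
After op 10 (home): buf='SMUIPY' cursor=0
After op 11 (select(5,6) replace("")): buf='SMUIP' cursor=5
After op 12 (delete): buf='SMUIP' cursor=5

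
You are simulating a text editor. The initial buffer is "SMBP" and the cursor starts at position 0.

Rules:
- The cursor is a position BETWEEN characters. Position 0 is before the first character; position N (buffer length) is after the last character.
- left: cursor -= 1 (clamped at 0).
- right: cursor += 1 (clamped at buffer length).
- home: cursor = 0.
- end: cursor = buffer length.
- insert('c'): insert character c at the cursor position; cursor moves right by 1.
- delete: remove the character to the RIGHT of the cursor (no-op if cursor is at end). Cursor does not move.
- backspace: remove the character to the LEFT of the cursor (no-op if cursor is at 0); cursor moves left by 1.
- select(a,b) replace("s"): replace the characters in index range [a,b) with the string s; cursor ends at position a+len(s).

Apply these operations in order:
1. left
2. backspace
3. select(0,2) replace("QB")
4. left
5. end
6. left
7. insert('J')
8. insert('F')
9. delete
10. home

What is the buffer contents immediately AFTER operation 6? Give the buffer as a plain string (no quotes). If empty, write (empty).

Answer: QBBP

Derivation:
After op 1 (left): buf='SMBP' cursor=0
After op 2 (backspace): buf='SMBP' cursor=0
After op 3 (select(0,2) replace("QB")): buf='QBBP' cursor=2
After op 4 (left): buf='QBBP' cursor=1
After op 5 (end): buf='QBBP' cursor=4
After op 6 (left): buf='QBBP' cursor=3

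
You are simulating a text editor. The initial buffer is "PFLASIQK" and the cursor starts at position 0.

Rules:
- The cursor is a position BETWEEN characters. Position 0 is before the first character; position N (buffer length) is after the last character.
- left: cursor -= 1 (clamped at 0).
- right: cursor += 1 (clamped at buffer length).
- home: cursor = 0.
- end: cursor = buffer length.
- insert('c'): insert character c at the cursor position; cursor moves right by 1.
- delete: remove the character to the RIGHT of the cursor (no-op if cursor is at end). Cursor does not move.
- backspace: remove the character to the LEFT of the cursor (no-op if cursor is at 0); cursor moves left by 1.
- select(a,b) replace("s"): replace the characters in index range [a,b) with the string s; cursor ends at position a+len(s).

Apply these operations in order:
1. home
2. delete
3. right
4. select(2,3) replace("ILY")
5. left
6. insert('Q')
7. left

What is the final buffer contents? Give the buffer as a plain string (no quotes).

Answer: FLILQYSIQK

Derivation:
After op 1 (home): buf='PFLASIQK' cursor=0
After op 2 (delete): buf='FLASIQK' cursor=0
After op 3 (right): buf='FLASIQK' cursor=1
After op 4 (select(2,3) replace("ILY")): buf='FLILYSIQK' cursor=5
After op 5 (left): buf='FLILYSIQK' cursor=4
After op 6 (insert('Q')): buf='FLILQYSIQK' cursor=5
After op 7 (left): buf='FLILQYSIQK' cursor=4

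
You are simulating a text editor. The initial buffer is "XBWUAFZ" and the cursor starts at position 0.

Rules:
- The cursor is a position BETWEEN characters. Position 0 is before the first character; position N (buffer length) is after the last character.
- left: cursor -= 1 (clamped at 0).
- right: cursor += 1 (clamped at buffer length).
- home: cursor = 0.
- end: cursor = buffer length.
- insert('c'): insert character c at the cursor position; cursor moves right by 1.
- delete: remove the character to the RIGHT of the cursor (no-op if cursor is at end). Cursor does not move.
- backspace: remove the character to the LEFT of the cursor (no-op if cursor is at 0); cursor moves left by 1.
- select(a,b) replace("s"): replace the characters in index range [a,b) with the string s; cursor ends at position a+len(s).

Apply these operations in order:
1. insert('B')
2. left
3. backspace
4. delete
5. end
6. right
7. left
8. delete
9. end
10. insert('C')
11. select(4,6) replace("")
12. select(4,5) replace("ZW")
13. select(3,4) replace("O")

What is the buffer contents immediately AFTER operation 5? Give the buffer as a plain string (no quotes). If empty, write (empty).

Answer: XBWUAFZ

Derivation:
After op 1 (insert('B')): buf='BXBWUAFZ' cursor=1
After op 2 (left): buf='BXBWUAFZ' cursor=0
After op 3 (backspace): buf='BXBWUAFZ' cursor=0
After op 4 (delete): buf='XBWUAFZ' cursor=0
After op 5 (end): buf='XBWUAFZ' cursor=7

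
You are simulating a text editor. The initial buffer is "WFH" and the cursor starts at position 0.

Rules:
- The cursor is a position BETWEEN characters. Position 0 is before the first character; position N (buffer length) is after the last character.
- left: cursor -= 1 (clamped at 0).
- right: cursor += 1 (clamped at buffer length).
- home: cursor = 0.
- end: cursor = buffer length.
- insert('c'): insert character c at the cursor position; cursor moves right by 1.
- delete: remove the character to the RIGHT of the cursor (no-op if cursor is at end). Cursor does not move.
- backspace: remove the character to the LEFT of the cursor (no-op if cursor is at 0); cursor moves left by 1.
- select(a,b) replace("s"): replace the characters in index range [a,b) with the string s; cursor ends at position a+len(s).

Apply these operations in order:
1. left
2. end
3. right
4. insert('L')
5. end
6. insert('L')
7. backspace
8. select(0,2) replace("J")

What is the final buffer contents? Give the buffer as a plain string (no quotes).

Answer: JHL

Derivation:
After op 1 (left): buf='WFH' cursor=0
After op 2 (end): buf='WFH' cursor=3
After op 3 (right): buf='WFH' cursor=3
After op 4 (insert('L')): buf='WFHL' cursor=4
After op 5 (end): buf='WFHL' cursor=4
After op 6 (insert('L')): buf='WFHLL' cursor=5
After op 7 (backspace): buf='WFHL' cursor=4
After op 8 (select(0,2) replace("J")): buf='JHL' cursor=1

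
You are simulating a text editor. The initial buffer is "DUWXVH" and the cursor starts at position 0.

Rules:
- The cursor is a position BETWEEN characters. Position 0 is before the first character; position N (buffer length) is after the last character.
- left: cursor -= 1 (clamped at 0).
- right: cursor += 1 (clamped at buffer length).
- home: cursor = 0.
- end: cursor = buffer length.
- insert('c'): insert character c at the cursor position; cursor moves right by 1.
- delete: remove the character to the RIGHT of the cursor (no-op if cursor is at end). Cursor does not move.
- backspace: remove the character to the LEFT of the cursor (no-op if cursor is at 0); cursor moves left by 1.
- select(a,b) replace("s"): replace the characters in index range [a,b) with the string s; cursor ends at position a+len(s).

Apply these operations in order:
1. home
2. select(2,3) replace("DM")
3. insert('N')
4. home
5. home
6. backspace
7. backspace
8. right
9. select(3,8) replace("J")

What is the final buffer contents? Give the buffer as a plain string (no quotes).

After op 1 (home): buf='DUWXVH' cursor=0
After op 2 (select(2,3) replace("DM")): buf='DUDMXVH' cursor=4
After op 3 (insert('N')): buf='DUDMNXVH' cursor=5
After op 4 (home): buf='DUDMNXVH' cursor=0
After op 5 (home): buf='DUDMNXVH' cursor=0
After op 6 (backspace): buf='DUDMNXVH' cursor=0
After op 7 (backspace): buf='DUDMNXVH' cursor=0
After op 8 (right): buf='DUDMNXVH' cursor=1
After op 9 (select(3,8) replace("J")): buf='DUDJ' cursor=4

Answer: DUDJ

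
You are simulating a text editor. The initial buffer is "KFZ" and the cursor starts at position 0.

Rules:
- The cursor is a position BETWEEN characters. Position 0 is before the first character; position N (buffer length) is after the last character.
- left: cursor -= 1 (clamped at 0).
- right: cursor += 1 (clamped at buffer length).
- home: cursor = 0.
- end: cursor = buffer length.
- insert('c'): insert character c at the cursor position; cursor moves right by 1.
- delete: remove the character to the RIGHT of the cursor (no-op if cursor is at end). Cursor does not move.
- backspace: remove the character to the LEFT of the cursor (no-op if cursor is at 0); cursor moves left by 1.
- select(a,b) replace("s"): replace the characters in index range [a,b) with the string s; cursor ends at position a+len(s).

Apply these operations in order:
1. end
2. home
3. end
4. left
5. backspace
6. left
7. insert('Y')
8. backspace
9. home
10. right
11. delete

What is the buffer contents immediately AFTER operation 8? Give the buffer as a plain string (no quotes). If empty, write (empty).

After op 1 (end): buf='KFZ' cursor=3
After op 2 (home): buf='KFZ' cursor=0
After op 3 (end): buf='KFZ' cursor=3
After op 4 (left): buf='KFZ' cursor=2
After op 5 (backspace): buf='KZ' cursor=1
After op 6 (left): buf='KZ' cursor=0
After op 7 (insert('Y')): buf='YKZ' cursor=1
After op 8 (backspace): buf='KZ' cursor=0

Answer: KZ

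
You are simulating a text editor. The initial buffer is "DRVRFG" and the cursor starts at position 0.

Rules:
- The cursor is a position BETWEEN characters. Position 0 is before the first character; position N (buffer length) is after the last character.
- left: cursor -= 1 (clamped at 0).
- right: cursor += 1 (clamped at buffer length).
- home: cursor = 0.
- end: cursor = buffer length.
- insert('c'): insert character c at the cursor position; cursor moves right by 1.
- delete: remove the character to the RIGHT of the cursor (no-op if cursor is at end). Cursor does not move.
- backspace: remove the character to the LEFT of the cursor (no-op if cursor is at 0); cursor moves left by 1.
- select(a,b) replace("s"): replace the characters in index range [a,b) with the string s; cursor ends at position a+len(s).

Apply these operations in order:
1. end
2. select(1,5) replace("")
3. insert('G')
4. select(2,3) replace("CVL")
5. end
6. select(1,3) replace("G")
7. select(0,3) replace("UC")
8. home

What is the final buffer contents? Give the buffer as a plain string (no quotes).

After op 1 (end): buf='DRVRFG' cursor=6
After op 2 (select(1,5) replace("")): buf='DG' cursor=1
After op 3 (insert('G')): buf='DGG' cursor=2
After op 4 (select(2,3) replace("CVL")): buf='DGCVL' cursor=5
After op 5 (end): buf='DGCVL' cursor=5
After op 6 (select(1,3) replace("G")): buf='DGVL' cursor=2
After op 7 (select(0,3) replace("UC")): buf='UCL' cursor=2
After op 8 (home): buf='UCL' cursor=0

Answer: UCL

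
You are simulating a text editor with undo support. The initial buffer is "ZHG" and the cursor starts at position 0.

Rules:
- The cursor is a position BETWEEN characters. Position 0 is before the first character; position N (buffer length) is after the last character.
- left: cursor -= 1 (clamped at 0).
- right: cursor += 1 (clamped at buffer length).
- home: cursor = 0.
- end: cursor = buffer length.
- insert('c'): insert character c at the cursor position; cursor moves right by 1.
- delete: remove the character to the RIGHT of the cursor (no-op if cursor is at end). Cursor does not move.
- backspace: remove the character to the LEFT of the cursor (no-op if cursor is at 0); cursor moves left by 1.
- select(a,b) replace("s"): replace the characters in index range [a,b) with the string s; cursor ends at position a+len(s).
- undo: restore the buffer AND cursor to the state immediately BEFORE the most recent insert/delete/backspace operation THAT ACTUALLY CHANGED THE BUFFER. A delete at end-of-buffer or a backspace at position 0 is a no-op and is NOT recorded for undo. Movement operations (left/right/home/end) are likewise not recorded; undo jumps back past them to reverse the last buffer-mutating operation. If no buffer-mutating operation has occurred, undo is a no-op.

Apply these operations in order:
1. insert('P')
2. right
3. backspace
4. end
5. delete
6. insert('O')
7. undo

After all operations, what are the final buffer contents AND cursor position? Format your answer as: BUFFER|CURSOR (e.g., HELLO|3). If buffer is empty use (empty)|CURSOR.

Answer: PHG|3

Derivation:
After op 1 (insert('P')): buf='PZHG' cursor=1
After op 2 (right): buf='PZHG' cursor=2
After op 3 (backspace): buf='PHG' cursor=1
After op 4 (end): buf='PHG' cursor=3
After op 5 (delete): buf='PHG' cursor=3
After op 6 (insert('O')): buf='PHGO' cursor=4
After op 7 (undo): buf='PHG' cursor=3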